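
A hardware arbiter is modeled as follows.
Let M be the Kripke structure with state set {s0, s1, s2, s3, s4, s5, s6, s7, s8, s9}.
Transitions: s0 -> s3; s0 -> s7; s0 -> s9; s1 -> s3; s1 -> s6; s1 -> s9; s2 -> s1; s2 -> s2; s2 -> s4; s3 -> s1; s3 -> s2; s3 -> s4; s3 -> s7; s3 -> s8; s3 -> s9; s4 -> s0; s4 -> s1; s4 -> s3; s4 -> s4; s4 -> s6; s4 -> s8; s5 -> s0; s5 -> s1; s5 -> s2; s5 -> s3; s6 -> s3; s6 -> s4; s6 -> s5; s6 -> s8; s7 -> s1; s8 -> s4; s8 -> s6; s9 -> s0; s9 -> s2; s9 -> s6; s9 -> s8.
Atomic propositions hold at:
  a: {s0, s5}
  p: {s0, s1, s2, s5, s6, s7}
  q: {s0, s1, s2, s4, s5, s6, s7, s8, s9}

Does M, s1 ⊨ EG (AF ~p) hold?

Sat(~p) = {s3, s4, s8, s9}
AF ~p: least fixpoint, start Z0 = {s3, s4, s8, s9}, add states with every successor in Z. Already a fixed point.
Sat(AF ~p) = {s3, s4, s8, s9}
EG (AF ~p): greatest fixpoint, start Z0 = {s3, s4, s8, s9}, keep only states in Sat with some successor in Z. Already a fixed point.
Sat(EG (AF ~p)) = {s3, s4, s8, s9}
s1 ∉ Sat(EG (AF ~p)) = {s3, s4, s8, s9}, so the formula does not hold at s1.

No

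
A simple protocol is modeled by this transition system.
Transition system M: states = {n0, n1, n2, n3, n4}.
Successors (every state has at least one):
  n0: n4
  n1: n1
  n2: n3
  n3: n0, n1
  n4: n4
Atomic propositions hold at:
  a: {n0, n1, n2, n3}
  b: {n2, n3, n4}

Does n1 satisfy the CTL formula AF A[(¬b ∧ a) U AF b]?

No

Sat(¬b) = {n0, n1}
Sat(¬b ∧ a) = {n0, n1}
AF b: least fixpoint, start Z0 = {n2, n3, n4}, add states with every successor in Z. Z1 = {n0, n2, n3, n4}; fixed.
Sat(AF b) = {n0, n2, n3, n4}
A[(¬b ∧ a) U AF b]: least fixpoint, start Z0 = Sat(AF b) = {n0, n2, n3, n4}, add states in Sat(¬b ∧ a) with every successor in Z. Already a fixed point.
Sat(A[(¬b ∧ a) U AF b]) = {n0, n2, n3, n4}
AF A[(¬b ∧ a) U AF b]: least fixpoint, start Z0 = {n0, n2, n3, n4}, add states with every successor in Z. Already a fixed point.
Sat(AF A[(¬b ∧ a) U AF b]) = {n0, n2, n3, n4}
n1 ∉ Sat(AF A[(¬b ∧ a) U AF b]) = {n0, n2, n3, n4}, so the formula does not hold at n1.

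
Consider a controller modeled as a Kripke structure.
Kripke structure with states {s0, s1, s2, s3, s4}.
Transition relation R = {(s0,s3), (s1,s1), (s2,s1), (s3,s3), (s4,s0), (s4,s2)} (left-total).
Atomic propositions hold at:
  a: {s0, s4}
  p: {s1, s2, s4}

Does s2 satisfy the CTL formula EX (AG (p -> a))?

Sat(p -> a) = {s0, s3, s4}
AG (p -> a): greatest fixpoint, start Z0 = {s0, s3, s4}, keep only states in Sat with every successor in Z. Z1 = {s0, s3}; fixed.
Sat(AG (p -> a)) = {s0, s3}
Sat(EX (AG (p -> a))) = {s : some successor in {s0, s3}} = {s0, s3, s4}
s2 ∉ Sat(EX (AG (p -> a))) = {s0, s3, s4}, so the formula does not hold at s2.

No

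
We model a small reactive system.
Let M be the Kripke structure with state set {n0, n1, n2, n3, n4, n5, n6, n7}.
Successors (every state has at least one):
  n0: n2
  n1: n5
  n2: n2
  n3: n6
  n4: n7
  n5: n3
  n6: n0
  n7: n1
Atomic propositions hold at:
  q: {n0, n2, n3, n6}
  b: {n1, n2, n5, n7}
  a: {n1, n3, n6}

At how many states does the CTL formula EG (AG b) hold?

AG b: greatest fixpoint, start Z0 = {n1, n2, n5, n7}, keep only states in Sat with every successor in Z. Z1 = {n1, n2, n7}; Z2 = {n2, n7}; Z3 = {n2}; fixed.
Sat(AG b) = {n2}
EG (AG b): greatest fixpoint, start Z0 = {n2}, keep only states in Sat with some successor in Z. Already a fixed point.
Sat(EG (AG b)) = {n2}
|Sat(EG (AG b))| = |{n2}| = 1.

1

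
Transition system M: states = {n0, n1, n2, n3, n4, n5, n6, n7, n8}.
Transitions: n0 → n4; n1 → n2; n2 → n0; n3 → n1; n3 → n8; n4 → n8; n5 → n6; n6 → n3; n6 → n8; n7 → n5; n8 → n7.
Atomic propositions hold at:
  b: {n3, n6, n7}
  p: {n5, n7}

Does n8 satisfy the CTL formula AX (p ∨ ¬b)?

Yes

Sat(¬b) = {n0, n1, n2, n4, n5, n8}
Sat(p ∨ ¬b) = {n0, n1, n2, n4, n5, n7, n8}
Sat(AX (p ∨ ¬b)) = {s : every successor in {n0, n1, n2, n4, n5, n7, n8}} = {n0, n1, n2, n3, n4, n7, n8}
n8 ∈ Sat(AX (p ∨ ¬b)) = {n0, n1, n2, n3, n4, n7, n8}, so the formula holds at n8.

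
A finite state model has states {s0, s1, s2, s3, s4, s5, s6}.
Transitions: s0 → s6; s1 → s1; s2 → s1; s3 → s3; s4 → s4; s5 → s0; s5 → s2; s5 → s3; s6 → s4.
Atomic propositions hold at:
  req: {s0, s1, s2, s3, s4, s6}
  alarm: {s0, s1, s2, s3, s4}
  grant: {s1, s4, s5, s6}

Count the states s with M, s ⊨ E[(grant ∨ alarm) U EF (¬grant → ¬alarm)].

Sat(grant ∨ alarm) = {s0, s1, s2, s3, s4, s5, s6}
Sat(¬grant) = {s0, s2, s3}
Sat(¬alarm) = {s5, s6}
Sat(¬grant → ¬alarm) = {s1, s4, s5, s6}
EF (¬grant → ¬alarm): least fixpoint, start Z0 = {s1, s4, s5, s6}, add states with some successor in Z. Z1 = {s0, s1, s2, s4, s5, s6}; fixed.
Sat(EF (¬grant → ¬alarm)) = {s0, s1, s2, s4, s5, s6}
E[(grant ∨ alarm) U EF (¬grant → ¬alarm)]: least fixpoint, start Z0 = Sat(EF (¬grant → ¬alarm)) = {s0, s1, s2, s4, s5, s6}, add states in Sat(grant ∨ alarm) with some successor in Z. Already a fixed point.
Sat(E[(grant ∨ alarm) U EF (¬grant → ¬alarm)]) = {s0, s1, s2, s4, s5, s6}
|Sat(E[(grant ∨ alarm) U EF (¬grant → ¬alarm)])| = |{s0, s1, s2, s4, s5, s6}| = 6.

6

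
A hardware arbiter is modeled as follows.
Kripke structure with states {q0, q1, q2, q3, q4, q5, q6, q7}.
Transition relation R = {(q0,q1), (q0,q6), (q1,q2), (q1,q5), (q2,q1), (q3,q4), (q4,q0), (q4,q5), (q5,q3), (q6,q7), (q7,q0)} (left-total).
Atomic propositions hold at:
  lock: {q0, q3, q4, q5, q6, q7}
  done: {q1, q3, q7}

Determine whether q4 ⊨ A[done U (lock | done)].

Sat(lock | done) = {q0, q1, q3, q4, q5, q6, q7}
A[done U (lock | done)]: least fixpoint, start Z0 = Sat((lock | done)) = {q0, q1, q3, q4, q5, q6, q7}, add states in Sat(done) with every successor in Z. Already a fixed point.
Sat(A[done U (lock | done)]) = {q0, q1, q3, q4, q5, q6, q7}
q4 ∈ Sat(A[done U (lock | done)]) = {q0, q1, q3, q4, q5, q6, q7}, so the formula holds at q4.

Yes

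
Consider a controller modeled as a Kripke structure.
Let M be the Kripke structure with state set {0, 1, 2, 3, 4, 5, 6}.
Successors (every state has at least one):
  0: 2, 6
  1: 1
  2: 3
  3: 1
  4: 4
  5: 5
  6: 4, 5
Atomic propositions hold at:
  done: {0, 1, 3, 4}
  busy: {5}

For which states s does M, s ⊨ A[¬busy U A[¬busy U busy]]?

Sat(¬busy) = {0, 1, 2, 3, 4, 6}
A[¬busy U busy]: least fixpoint, start Z0 = Sat(busy) = {5}, add states in Sat(¬busy) with every successor in Z. Already a fixed point.
Sat(A[¬busy U busy]) = {5}
A[¬busy U A[¬busy U busy]]: least fixpoint, start Z0 = Sat(A[¬busy U busy]) = {5}, add states in Sat(¬busy) with every successor in Z. Already a fixed point.
Sat(A[¬busy U A[¬busy U busy]]) = {5}

{5}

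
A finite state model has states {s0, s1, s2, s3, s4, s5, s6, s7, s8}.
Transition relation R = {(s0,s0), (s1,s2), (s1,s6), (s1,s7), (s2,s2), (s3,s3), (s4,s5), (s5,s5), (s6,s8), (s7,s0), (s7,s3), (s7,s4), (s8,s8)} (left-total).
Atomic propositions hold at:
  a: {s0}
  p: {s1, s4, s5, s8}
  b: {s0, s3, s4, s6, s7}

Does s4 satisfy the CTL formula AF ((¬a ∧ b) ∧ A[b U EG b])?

No

Sat(¬a) = {s1, s2, s3, s4, s5, s6, s7, s8}
Sat(¬a ∧ b) = {s3, s4, s6, s7}
EG b: greatest fixpoint, start Z0 = {s0, s3, s4, s6, s7}, keep only states in Sat with some successor in Z. Z1 = {s0, s3, s7}; fixed.
Sat(EG b) = {s0, s3, s7}
A[b U EG b]: least fixpoint, start Z0 = Sat(EG b) = {s0, s3, s7}, add states in Sat(b) with every successor in Z. Already a fixed point.
Sat(A[b U EG b]) = {s0, s3, s7}
Sat((¬a ∧ b) ∧ A[b U EG b]) = {s3, s7}
AF ((¬a ∧ b) ∧ A[b U EG b]): least fixpoint, start Z0 = {s3, s7}, add states with every successor in Z. Already a fixed point.
Sat(AF ((¬a ∧ b) ∧ A[b U EG b])) = {s3, s7}
s4 ∉ Sat(AF ((¬a ∧ b) ∧ A[b U EG b])) = {s3, s7}, so the formula does not hold at s4.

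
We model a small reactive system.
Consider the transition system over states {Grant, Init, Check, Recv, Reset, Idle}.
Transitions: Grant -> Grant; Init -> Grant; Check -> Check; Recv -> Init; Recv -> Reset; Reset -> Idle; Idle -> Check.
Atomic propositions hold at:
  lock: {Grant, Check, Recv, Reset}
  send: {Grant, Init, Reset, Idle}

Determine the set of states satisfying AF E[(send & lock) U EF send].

{Grant, Init, Recv, Reset, Idle}

Sat(send & lock) = {Grant, Reset}
EF send: least fixpoint, start Z0 = {Grant, Init, Reset, Idle}, add states with some successor in Z. Z1 = {Grant, Init, Recv, Reset, Idle}; fixed.
Sat(EF send) = {Grant, Init, Recv, Reset, Idle}
E[(send & lock) U EF send]: least fixpoint, start Z0 = Sat(EF send) = {Grant, Init, Recv, Reset, Idle}, add states in Sat(send & lock) with some successor in Z. Already a fixed point.
Sat(E[(send & lock) U EF send]) = {Grant, Init, Recv, Reset, Idle}
AF E[(send & lock) U EF send]: least fixpoint, start Z0 = {Grant, Init, Recv, Reset, Idle}, add states with every successor in Z. Already a fixed point.
Sat(AF E[(send & lock) U EF send]) = {Grant, Init, Recv, Reset, Idle}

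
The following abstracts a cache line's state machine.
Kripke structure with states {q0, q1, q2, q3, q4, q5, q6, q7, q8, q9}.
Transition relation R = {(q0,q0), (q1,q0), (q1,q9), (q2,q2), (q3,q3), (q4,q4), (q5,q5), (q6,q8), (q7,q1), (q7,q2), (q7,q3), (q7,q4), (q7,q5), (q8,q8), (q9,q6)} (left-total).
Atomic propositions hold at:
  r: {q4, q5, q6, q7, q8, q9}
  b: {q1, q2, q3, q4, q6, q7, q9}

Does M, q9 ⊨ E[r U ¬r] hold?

No

Sat(¬r) = {q0, q1, q2, q3}
E[r U ¬r]: least fixpoint, start Z0 = Sat(¬r) = {q0, q1, q2, q3}, add states in Sat(r) with some successor in Z. Z1 = {q0, q1, q2, q3, q7}; fixed.
Sat(E[r U ¬r]) = {q0, q1, q2, q3, q7}
q9 ∉ Sat(E[r U ¬r]) = {q0, q1, q2, q3, q7}, so the formula does not hold at q9.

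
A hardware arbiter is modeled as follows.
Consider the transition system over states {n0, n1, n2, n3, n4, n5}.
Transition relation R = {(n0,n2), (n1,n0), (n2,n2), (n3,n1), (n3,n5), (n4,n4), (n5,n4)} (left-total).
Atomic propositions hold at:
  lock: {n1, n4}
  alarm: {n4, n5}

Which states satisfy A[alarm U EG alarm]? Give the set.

{n4, n5}

EG alarm: greatest fixpoint, start Z0 = {n4, n5}, keep only states in Sat with some successor in Z. Already a fixed point.
Sat(EG alarm) = {n4, n5}
A[alarm U EG alarm]: least fixpoint, start Z0 = Sat(EG alarm) = {n4, n5}, add states in Sat(alarm) with every successor in Z. Already a fixed point.
Sat(A[alarm U EG alarm]) = {n4, n5}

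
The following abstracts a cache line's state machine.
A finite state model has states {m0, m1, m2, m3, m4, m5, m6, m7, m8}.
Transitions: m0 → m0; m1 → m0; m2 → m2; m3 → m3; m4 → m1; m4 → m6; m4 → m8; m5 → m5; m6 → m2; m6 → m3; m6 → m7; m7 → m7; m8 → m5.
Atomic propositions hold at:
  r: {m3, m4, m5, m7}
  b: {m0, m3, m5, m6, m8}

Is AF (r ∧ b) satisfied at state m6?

No

Sat(r ∧ b) = {m3, m5}
AF (r ∧ b): least fixpoint, start Z0 = {m3, m5}, add states with every successor in Z. Z1 = {m3, m5, m8}; fixed.
Sat(AF (r ∧ b)) = {m3, m5, m8}
m6 ∉ Sat(AF (r ∧ b)) = {m3, m5, m8}, so the formula does not hold at m6.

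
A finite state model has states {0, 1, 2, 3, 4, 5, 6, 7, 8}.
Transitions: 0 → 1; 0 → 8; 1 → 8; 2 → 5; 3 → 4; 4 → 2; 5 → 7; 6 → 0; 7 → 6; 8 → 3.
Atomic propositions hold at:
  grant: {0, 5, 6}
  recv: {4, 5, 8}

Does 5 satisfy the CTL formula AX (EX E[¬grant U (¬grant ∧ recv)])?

Sat(¬grant) = {1, 2, 3, 4, 7, 8}
Sat(¬grant ∧ recv) = {4, 8}
E[¬grant U (¬grant ∧ recv)]: least fixpoint, start Z0 = Sat((¬grant ∧ recv)) = {4, 8}, add states in Sat(¬grant) with some successor in Z. Z1 = {1, 3, 4, 8}; fixed.
Sat(E[¬grant U (¬grant ∧ recv)]) = {1, 3, 4, 8}
Sat(EX E[¬grant U (¬grant ∧ recv)]) = {s : some successor in {1, 3, 4, 8}} = {0, 1, 3, 8}
Sat(AX (EX E[¬grant U (¬grant ∧ recv)])) = {s : every successor in {0, 1, 3, 8}} = {0, 1, 6, 8}
5 ∉ Sat(AX (EX E[¬grant U (¬grant ∧ recv)])) = {0, 1, 6, 8}, so the formula does not hold at 5.

No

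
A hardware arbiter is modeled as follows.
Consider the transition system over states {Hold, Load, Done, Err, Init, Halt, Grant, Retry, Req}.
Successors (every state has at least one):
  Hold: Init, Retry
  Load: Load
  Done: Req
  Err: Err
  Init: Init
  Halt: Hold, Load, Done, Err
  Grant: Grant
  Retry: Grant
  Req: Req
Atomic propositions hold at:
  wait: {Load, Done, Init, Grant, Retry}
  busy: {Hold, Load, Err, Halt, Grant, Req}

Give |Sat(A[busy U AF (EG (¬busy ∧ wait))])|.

1

Sat(¬busy) = {Done, Init, Retry}
Sat(¬busy ∧ wait) = {Done, Init, Retry}
EG (¬busy ∧ wait): greatest fixpoint, start Z0 = {Done, Init, Retry}, keep only states in Sat with some successor in Z. Z1 = {Init}; fixed.
Sat(EG (¬busy ∧ wait)) = {Init}
AF (EG (¬busy ∧ wait)): least fixpoint, start Z0 = {Init}, add states with every successor in Z. Already a fixed point.
Sat(AF (EG (¬busy ∧ wait))) = {Init}
A[busy U AF (EG (¬busy ∧ wait))]: least fixpoint, start Z0 = Sat(AF (EG (¬busy ∧ wait))) = {Init}, add states in Sat(busy) with every successor in Z. Already a fixed point.
Sat(A[busy U AF (EG (¬busy ∧ wait))]) = {Init}
|Sat(A[busy U AF (EG (¬busy ∧ wait))])| = |{Init}| = 1.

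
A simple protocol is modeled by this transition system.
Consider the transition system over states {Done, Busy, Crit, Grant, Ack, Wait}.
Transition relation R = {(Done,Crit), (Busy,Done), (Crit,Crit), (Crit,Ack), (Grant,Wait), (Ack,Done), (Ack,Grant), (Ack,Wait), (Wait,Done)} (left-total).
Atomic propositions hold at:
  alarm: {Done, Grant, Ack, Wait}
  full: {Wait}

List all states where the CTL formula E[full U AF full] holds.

{Grant, Wait}

AF full: least fixpoint, start Z0 = {Wait}, add states with every successor in Z. Z1 = {Grant, Wait}; fixed.
Sat(AF full) = {Grant, Wait}
E[full U AF full]: least fixpoint, start Z0 = Sat(AF full) = {Grant, Wait}, add states in Sat(full) with some successor in Z. Already a fixed point.
Sat(E[full U AF full]) = {Grant, Wait}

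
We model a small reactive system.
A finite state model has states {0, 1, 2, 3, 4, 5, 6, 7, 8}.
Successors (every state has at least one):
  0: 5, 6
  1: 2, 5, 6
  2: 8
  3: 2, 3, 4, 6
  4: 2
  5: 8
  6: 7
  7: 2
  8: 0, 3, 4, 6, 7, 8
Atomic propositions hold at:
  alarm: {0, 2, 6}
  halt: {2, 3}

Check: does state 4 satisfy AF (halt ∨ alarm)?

Yes

Sat(halt ∨ alarm) = {0, 2, 3, 6}
AF (halt ∨ alarm): least fixpoint, start Z0 = {0, 2, 3, 6}, add states with every successor in Z. Z1 = {0, 2, 3, 4, 6, 7}; fixed.
Sat(AF (halt ∨ alarm)) = {0, 2, 3, 4, 6, 7}
4 ∈ Sat(AF (halt ∨ alarm)) = {0, 2, 3, 4, 6, 7}, so the formula holds at 4.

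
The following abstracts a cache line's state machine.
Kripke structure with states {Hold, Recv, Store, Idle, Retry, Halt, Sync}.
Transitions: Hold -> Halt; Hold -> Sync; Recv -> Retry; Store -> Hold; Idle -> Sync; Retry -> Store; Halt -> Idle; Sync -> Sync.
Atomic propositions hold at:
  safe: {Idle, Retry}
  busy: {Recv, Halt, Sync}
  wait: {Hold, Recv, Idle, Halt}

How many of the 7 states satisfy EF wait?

EF wait: least fixpoint, start Z0 = {Hold, Recv, Idle, Halt}, add states with some successor in Z. Z1 = {Hold, Recv, Store, Idle, Halt}; Z2 = {Hold, Recv, Store, Idle, Retry, Halt}; fixed.
Sat(EF wait) = {Hold, Recv, Store, Idle, Retry, Halt}
|Sat(EF wait)| = |{Hold, Recv, Store, Idle, Retry, Halt}| = 6.

6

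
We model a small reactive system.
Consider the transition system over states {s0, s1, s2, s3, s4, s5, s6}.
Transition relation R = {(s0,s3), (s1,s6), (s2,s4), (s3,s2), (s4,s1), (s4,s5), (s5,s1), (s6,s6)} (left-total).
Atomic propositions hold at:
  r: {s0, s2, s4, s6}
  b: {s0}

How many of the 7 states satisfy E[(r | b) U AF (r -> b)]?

6

Sat(r | b) = {s0, s2, s4, s6}
Sat(r -> b) = {s0, s1, s3, s5}
AF (r -> b): least fixpoint, start Z0 = {s0, s1, s3, s5}, add states with every successor in Z. Z1 = {s0, s1, s3, s4, s5}; Z2 = {s0, s1, s2, s3, s4, s5}; fixed.
Sat(AF (r -> b)) = {s0, s1, s2, s3, s4, s5}
E[(r | b) U AF (r -> b)]: least fixpoint, start Z0 = Sat(AF (r -> b)) = {s0, s1, s2, s3, s4, s5}, add states in Sat(r | b) with some successor in Z. Already a fixed point.
Sat(E[(r | b) U AF (r -> b)]) = {s0, s1, s2, s3, s4, s5}
|Sat(E[(r | b) U AF (r -> b)])| = |{s0, s1, s2, s3, s4, s5}| = 6.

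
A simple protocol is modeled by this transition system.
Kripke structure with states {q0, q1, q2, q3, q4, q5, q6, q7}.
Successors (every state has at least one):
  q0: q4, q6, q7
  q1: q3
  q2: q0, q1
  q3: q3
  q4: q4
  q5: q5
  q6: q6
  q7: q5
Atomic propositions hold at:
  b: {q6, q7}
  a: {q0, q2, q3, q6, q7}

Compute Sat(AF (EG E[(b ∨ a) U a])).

Sat(b ∨ a) = {q0, q2, q3, q6, q7}
E[(b ∨ a) U a]: least fixpoint, start Z0 = Sat(a) = {q0, q2, q3, q6, q7}, add states in Sat(b ∨ a) with some successor in Z. Already a fixed point.
Sat(E[(b ∨ a) U a]) = {q0, q2, q3, q6, q7}
EG E[(b ∨ a) U a]: greatest fixpoint, start Z0 = {q0, q2, q3, q6, q7}, keep only states in Sat with some successor in Z. Z1 = {q0, q2, q3, q6}; fixed.
Sat(EG E[(b ∨ a) U a]) = {q0, q2, q3, q6}
AF (EG E[(b ∨ a) U a]): least fixpoint, start Z0 = {q0, q2, q3, q6}, add states with every successor in Z. Z1 = {q0, q1, q2, q3, q6}; fixed.
Sat(AF (EG E[(b ∨ a) U a])) = {q0, q1, q2, q3, q6}

{q0, q1, q2, q3, q6}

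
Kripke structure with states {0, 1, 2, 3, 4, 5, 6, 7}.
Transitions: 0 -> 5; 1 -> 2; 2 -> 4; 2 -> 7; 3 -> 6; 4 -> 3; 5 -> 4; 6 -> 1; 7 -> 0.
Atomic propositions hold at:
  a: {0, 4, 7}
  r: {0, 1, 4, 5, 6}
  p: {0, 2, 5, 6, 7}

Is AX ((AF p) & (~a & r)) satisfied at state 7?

AF p: least fixpoint, start Z0 = {0, 2, 5, 6, 7}, add states with every successor in Z. Z1 = {0, 1, 2, 3, 5, 6, 7}; Z2 = {0, 1, 2, 3, 4, 5, 6, 7}; fixed.
Sat(AF p) = {0, 1, 2, 3, 4, 5, 6, 7}
Sat(~a) = {1, 2, 3, 5, 6}
Sat(~a & r) = {1, 5, 6}
Sat((AF p) & (~a & r)) = {1, 5, 6}
Sat(AX ((AF p) & (~a & r))) = {s : every successor in {1, 5, 6}} = {0, 3, 6}
7 ∉ Sat(AX ((AF p) & (~a & r))) = {0, 3, 6}, so the formula does not hold at 7.

No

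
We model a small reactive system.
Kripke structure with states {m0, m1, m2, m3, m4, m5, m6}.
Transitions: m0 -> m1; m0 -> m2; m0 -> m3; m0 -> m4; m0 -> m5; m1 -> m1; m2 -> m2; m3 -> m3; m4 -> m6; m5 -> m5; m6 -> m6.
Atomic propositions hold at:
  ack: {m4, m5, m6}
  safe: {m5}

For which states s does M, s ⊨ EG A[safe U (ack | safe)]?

{m4, m5, m6}

Sat(ack | safe) = {m4, m5, m6}
A[safe U (ack | safe)]: least fixpoint, start Z0 = Sat((ack | safe)) = {m4, m5, m6}, add states in Sat(safe) with every successor in Z. Already a fixed point.
Sat(A[safe U (ack | safe)]) = {m4, m5, m6}
EG A[safe U (ack | safe)]: greatest fixpoint, start Z0 = {m4, m5, m6}, keep only states in Sat with some successor in Z. Already a fixed point.
Sat(EG A[safe U (ack | safe)]) = {m4, m5, m6}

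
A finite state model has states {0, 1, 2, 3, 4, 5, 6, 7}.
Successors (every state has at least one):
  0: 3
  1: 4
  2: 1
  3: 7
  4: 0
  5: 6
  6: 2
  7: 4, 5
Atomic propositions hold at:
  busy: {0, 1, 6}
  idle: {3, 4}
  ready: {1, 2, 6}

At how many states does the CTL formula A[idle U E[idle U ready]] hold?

3

E[idle U ready]: least fixpoint, start Z0 = Sat(ready) = {1, 2, 6}, add states in Sat(idle) with some successor in Z. Already a fixed point.
Sat(E[idle U ready]) = {1, 2, 6}
A[idle U E[idle U ready]]: least fixpoint, start Z0 = Sat(E[idle U ready]) = {1, 2, 6}, add states in Sat(idle) with every successor in Z. Already a fixed point.
Sat(A[idle U E[idle U ready]]) = {1, 2, 6}
|Sat(A[idle U E[idle U ready]])| = |{1, 2, 6}| = 3.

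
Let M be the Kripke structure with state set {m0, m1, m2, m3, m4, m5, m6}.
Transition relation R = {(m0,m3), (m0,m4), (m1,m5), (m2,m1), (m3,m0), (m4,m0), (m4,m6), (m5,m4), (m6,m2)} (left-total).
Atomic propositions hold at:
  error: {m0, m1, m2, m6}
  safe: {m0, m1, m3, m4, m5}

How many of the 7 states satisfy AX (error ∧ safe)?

Sat(error ∧ safe) = {m0, m1}
Sat(AX (error ∧ safe)) = {s : every successor in {m0, m1}} = {m2, m3}
|Sat(AX (error ∧ safe))| = |{m2, m3}| = 2.

2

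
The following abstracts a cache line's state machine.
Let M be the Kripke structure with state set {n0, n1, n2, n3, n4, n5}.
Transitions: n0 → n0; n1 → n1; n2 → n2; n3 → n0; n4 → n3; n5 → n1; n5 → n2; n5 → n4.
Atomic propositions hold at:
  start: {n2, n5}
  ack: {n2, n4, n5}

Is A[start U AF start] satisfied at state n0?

No

AF start: least fixpoint, start Z0 = {n2, n5}, add states with every successor in Z. Already a fixed point.
Sat(AF start) = {n2, n5}
A[start U AF start]: least fixpoint, start Z0 = Sat(AF start) = {n2, n5}, add states in Sat(start) with every successor in Z. Already a fixed point.
Sat(A[start U AF start]) = {n2, n5}
n0 ∉ Sat(A[start U AF start]) = {n2, n5}, so the formula does not hold at n0.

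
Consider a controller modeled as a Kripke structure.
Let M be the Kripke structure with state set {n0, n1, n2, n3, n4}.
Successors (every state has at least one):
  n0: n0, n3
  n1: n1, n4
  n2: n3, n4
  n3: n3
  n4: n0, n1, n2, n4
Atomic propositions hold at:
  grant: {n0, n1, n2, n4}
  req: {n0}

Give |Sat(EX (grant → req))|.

4

Sat(grant → req) = {n0, n3}
Sat(EX (grant → req)) = {s : some successor in {n0, n3}} = {n0, n2, n3, n4}
|Sat(EX (grant → req))| = |{n0, n2, n3, n4}| = 4.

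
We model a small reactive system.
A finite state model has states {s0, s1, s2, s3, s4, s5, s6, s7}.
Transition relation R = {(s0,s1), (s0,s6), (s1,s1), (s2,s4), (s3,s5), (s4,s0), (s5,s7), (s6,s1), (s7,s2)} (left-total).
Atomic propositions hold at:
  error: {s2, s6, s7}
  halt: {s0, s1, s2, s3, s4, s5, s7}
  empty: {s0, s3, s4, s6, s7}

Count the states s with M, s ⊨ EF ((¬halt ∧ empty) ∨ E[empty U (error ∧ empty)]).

Sat(¬halt) = {s6}
Sat(¬halt ∧ empty) = {s6}
Sat(error ∧ empty) = {s6, s7}
E[empty U (error ∧ empty)]: least fixpoint, start Z0 = Sat((error ∧ empty)) = {s6, s7}, add states in Sat(empty) with some successor in Z. Z1 = {s0, s6, s7}; Z2 = {s0, s4, s6, s7}; fixed.
Sat(E[empty U (error ∧ empty)]) = {s0, s4, s6, s7}
Sat((¬halt ∧ empty) ∨ E[empty U (error ∧ empty)]) = {s0, s4, s6, s7}
EF ((¬halt ∧ empty) ∨ E[empty U (error ∧ empty)]): least fixpoint, start Z0 = {s0, s4, s6, s7}, add states with some successor in Z. Z1 = {s0, s2, s4, s5, s6, s7}; Z2 = {s0, s2, s3, s4, s5, s6, s7}; fixed.
Sat(EF ((¬halt ∧ empty) ∨ E[empty U (error ∧ empty)])) = {s0, s2, s3, s4, s5, s6, s7}
|Sat(EF ((¬halt ∧ empty) ∨ E[empty U (error ∧ empty)]))| = |{s0, s2, s3, s4, s5, s6, s7}| = 7.

7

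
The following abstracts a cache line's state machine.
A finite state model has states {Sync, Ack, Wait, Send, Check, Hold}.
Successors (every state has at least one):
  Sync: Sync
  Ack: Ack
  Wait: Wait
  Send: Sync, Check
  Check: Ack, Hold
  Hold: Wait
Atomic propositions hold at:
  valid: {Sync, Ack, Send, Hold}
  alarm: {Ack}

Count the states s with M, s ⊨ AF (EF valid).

EF valid: least fixpoint, start Z0 = {Sync, Ack, Send, Hold}, add states with some successor in Z. Z1 = {Sync, Ack, Send, Check, Hold}; fixed.
Sat(EF valid) = {Sync, Ack, Send, Check, Hold}
AF (EF valid): least fixpoint, start Z0 = {Sync, Ack, Send, Check, Hold}, add states with every successor in Z. Already a fixed point.
Sat(AF (EF valid)) = {Sync, Ack, Send, Check, Hold}
|Sat(AF (EF valid))| = |{Sync, Ack, Send, Check, Hold}| = 5.

5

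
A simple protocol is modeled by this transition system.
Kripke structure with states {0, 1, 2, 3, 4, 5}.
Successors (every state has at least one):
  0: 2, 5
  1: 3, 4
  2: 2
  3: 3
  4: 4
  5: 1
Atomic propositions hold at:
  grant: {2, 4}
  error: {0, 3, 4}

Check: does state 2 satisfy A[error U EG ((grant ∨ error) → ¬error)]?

Yes

Sat(grant ∨ error) = {0, 2, 3, 4}
Sat(¬error) = {1, 2, 5}
Sat((grant ∨ error) → ¬error) = {1, 2, 5}
EG ((grant ∨ error) → ¬error): greatest fixpoint, start Z0 = {1, 2, 5}, keep only states in Sat with some successor in Z. Z1 = {2, 5}; Z2 = {2}; fixed.
Sat(EG ((grant ∨ error) → ¬error)) = {2}
A[error U EG ((grant ∨ error) → ¬error)]: least fixpoint, start Z0 = Sat(EG ((grant ∨ error) → ¬error)) = {2}, add states in Sat(error) with every successor in Z. Already a fixed point.
Sat(A[error U EG ((grant ∨ error) → ¬error)]) = {2}
2 ∈ Sat(A[error U EG ((grant ∨ error) → ¬error)]) = {2}, so the formula holds at 2.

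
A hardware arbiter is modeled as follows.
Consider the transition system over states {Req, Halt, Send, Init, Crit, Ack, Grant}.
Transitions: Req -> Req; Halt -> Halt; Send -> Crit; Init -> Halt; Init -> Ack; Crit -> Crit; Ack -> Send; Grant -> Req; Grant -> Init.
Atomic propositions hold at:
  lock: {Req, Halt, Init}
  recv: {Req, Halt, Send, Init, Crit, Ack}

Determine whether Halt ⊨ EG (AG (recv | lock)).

Yes

Sat(recv | lock) = {Req, Halt, Send, Init, Crit, Ack}
AG (recv | lock): greatest fixpoint, start Z0 = {Req, Halt, Send, Init, Crit, Ack}, keep only states in Sat with every successor in Z. Already a fixed point.
Sat(AG (recv | lock)) = {Req, Halt, Send, Init, Crit, Ack}
EG (AG (recv | lock)): greatest fixpoint, start Z0 = {Req, Halt, Send, Init, Crit, Ack}, keep only states in Sat with some successor in Z. Already a fixed point.
Sat(EG (AG (recv | lock))) = {Req, Halt, Send, Init, Crit, Ack}
Halt ∈ Sat(EG (AG (recv | lock))) = {Req, Halt, Send, Init, Crit, Ack}, so the formula holds at Halt.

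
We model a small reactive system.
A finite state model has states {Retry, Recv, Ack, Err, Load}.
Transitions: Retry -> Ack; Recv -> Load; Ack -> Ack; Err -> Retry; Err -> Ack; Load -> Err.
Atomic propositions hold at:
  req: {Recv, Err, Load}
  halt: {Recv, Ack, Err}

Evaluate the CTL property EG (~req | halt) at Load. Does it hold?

No

Sat(~req) = {Retry, Ack}
Sat(~req | halt) = {Retry, Recv, Ack, Err}
EG (~req | halt): greatest fixpoint, start Z0 = {Retry, Recv, Ack, Err}, keep only states in Sat with some successor in Z. Z1 = {Retry, Ack, Err}; fixed.
Sat(EG (~req | halt)) = {Retry, Ack, Err}
Load ∉ Sat(EG (~req | halt)) = {Retry, Ack, Err}, so the formula does not hold at Load.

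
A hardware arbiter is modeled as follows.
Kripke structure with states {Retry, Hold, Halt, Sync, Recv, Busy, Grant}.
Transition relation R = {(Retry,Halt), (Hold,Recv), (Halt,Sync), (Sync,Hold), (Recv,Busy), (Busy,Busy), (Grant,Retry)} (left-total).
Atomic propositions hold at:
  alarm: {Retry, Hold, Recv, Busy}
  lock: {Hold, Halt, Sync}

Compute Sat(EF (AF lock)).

{Retry, Hold, Halt, Sync, Grant}

AF lock: least fixpoint, start Z0 = {Hold, Halt, Sync}, add states with every successor in Z. Z1 = {Retry, Hold, Halt, Sync}; Z2 = {Retry, Hold, Halt, Sync, Grant}; fixed.
Sat(AF lock) = {Retry, Hold, Halt, Sync, Grant}
EF (AF lock): least fixpoint, start Z0 = {Retry, Hold, Halt, Sync, Grant}, add states with some successor in Z. Already a fixed point.
Sat(EF (AF lock)) = {Retry, Hold, Halt, Sync, Grant}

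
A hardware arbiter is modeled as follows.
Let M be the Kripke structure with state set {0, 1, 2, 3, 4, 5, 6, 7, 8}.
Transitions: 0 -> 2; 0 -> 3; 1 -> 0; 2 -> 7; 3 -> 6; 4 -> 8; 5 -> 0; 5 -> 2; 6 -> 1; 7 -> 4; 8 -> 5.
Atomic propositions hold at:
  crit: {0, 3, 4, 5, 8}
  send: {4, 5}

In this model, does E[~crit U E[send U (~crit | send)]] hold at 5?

Yes

Sat(~crit) = {1, 2, 6, 7}
Sat(~crit | send) = {1, 2, 4, 5, 6, 7}
E[send U (~crit | send)]: least fixpoint, start Z0 = Sat((~crit | send)) = {1, 2, 4, 5, 6, 7}, add states in Sat(send) with some successor in Z. Already a fixed point.
Sat(E[send U (~crit | send)]) = {1, 2, 4, 5, 6, 7}
E[~crit U E[send U (~crit | send)]]: least fixpoint, start Z0 = Sat(E[send U (~crit | send)]) = {1, 2, 4, 5, 6, 7}, add states in Sat(~crit) with some successor in Z. Already a fixed point.
Sat(E[~crit U E[send U (~crit | send)]]) = {1, 2, 4, 5, 6, 7}
5 ∈ Sat(E[~crit U E[send U (~crit | send)]]) = {1, 2, 4, 5, 6, 7}, so the formula holds at 5.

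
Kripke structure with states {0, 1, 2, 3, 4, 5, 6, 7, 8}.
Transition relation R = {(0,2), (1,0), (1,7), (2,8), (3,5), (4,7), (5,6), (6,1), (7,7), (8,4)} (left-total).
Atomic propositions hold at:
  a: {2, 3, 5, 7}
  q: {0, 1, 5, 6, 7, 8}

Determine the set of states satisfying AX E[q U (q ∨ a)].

Sat(q ∨ a) = {0, 1, 2, 3, 5, 6, 7, 8}
E[q U (q ∨ a)]: least fixpoint, start Z0 = Sat((q ∨ a)) = {0, 1, 2, 3, 5, 6, 7, 8}, add states in Sat(q) with some successor in Z. Already a fixed point.
Sat(E[q U (q ∨ a)]) = {0, 1, 2, 3, 5, 6, 7, 8}
Sat(AX E[q U (q ∨ a)]) = {s : every successor in {0, 1, 2, 3, 5, 6, 7, 8}} = {0, 1, 2, 3, 4, 5, 6, 7}

{0, 1, 2, 3, 4, 5, 6, 7}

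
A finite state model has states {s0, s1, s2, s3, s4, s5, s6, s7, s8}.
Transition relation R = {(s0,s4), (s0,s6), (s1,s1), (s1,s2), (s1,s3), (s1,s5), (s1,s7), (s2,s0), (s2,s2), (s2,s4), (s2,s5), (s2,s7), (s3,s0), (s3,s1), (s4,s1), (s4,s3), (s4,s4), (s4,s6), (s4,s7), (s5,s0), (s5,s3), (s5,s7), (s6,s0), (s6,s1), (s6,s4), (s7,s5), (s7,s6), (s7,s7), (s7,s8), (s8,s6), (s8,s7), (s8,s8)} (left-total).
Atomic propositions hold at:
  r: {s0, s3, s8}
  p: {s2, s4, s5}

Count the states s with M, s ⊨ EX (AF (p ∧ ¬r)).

Sat(¬r) = {s1, s2, s4, s5, s6, s7}
Sat(p ∧ ¬r) = {s2, s4, s5}
AF (p ∧ ¬r): least fixpoint, start Z0 = {s2, s4, s5}, add states with every successor in Z. Already a fixed point.
Sat(AF (p ∧ ¬r)) = {s2, s4, s5}
Sat(EX (AF (p ∧ ¬r))) = {s : some successor in {s2, s4, s5}} = {s0, s1, s2, s4, s6, s7}
|Sat(EX (AF (p ∧ ¬r)))| = |{s0, s1, s2, s4, s6, s7}| = 6.

6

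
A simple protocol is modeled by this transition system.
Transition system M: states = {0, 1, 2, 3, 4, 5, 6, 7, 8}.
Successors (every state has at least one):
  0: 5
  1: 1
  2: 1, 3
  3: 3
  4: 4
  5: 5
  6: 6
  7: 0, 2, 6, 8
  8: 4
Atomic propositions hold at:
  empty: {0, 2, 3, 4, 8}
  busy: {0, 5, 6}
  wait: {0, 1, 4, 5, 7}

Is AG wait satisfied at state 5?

AG wait: greatest fixpoint, start Z0 = {0, 1, 4, 5, 7}, keep only states in Sat with every successor in Z. Z1 = {0, 1, 4, 5}; fixed.
Sat(AG wait) = {0, 1, 4, 5}
5 ∈ Sat(AG wait) = {0, 1, 4, 5}, so the formula holds at 5.

Yes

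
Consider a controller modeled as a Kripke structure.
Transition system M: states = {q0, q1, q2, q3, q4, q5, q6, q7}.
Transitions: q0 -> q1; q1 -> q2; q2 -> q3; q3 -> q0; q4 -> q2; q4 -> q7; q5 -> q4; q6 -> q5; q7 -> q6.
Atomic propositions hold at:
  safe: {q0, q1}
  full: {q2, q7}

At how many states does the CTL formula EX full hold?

2

Sat(EX full) = {s : some successor in {q2, q7}} = {q1, q4}
|Sat(EX full)| = |{q1, q4}| = 2.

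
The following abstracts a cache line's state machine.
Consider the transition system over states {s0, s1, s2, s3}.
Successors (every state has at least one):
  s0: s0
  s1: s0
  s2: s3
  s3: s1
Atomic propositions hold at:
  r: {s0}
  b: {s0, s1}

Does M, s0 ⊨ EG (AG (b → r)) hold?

Yes

Sat(b → r) = {s0, s2, s3}
AG (b → r): greatest fixpoint, start Z0 = {s0, s2, s3}, keep only states in Sat with every successor in Z. Z1 = {s0, s2}; Z2 = {s0}; fixed.
Sat(AG (b → r)) = {s0}
EG (AG (b → r)): greatest fixpoint, start Z0 = {s0}, keep only states in Sat with some successor in Z. Already a fixed point.
Sat(EG (AG (b → r))) = {s0}
s0 ∈ Sat(EG (AG (b → r))) = {s0}, so the formula holds at s0.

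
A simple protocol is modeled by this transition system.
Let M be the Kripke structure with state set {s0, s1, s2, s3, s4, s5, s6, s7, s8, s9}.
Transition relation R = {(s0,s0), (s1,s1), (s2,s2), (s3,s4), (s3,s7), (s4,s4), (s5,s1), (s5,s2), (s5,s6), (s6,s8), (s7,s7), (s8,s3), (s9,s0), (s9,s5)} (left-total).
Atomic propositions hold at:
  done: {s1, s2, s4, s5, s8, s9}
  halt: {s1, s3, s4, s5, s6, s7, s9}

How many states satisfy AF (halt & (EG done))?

4

EG done: greatest fixpoint, start Z0 = {s1, s2, s4, s5, s8, s9}, keep only states in Sat with some successor in Z. Z1 = {s1, s2, s4, s5, s9}; fixed.
Sat(EG done) = {s1, s2, s4, s5, s9}
Sat(halt & (EG done)) = {s1, s4, s5, s9}
AF (halt & (EG done)): least fixpoint, start Z0 = {s1, s4, s5, s9}, add states with every successor in Z. Already a fixed point.
Sat(AF (halt & (EG done))) = {s1, s4, s5, s9}
|Sat(AF (halt & (EG done)))| = |{s1, s4, s5, s9}| = 4.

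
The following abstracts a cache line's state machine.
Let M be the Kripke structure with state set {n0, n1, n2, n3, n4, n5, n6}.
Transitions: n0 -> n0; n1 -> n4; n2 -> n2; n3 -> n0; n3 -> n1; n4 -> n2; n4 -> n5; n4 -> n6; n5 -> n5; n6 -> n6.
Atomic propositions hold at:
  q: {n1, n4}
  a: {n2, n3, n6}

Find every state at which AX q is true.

Sat(AX q) = {s : every successor in {n1, n4}} = {n1}

{n1}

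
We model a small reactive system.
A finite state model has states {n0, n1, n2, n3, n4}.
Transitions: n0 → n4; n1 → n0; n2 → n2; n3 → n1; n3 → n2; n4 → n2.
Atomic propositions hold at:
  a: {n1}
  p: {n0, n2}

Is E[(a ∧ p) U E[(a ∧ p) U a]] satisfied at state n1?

Yes

Sat(a ∧ p) = ∅
E[(a ∧ p) U a]: least fixpoint, start Z0 = Sat(a) = {n1}, add states in Sat(a ∧ p) with some successor in Z. Already a fixed point.
Sat(E[(a ∧ p) U a]) = {n1}
E[(a ∧ p) U E[(a ∧ p) U a]]: least fixpoint, start Z0 = Sat(E[(a ∧ p) U a]) = {n1}, add states in Sat(a ∧ p) with some successor in Z. Already a fixed point.
Sat(E[(a ∧ p) U E[(a ∧ p) U a]]) = {n1}
n1 ∈ Sat(E[(a ∧ p) U E[(a ∧ p) U a]]) = {n1}, so the formula holds at n1.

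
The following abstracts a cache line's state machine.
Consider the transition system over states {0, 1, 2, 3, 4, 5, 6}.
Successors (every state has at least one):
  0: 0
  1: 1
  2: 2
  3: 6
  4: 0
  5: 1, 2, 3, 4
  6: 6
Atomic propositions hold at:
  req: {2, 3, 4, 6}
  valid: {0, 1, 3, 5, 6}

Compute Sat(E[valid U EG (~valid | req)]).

Sat(~valid) = {2, 4}
Sat(~valid | req) = {2, 3, 4, 6}
EG (~valid | req): greatest fixpoint, start Z0 = {2, 3, 4, 6}, keep only states in Sat with some successor in Z. Z1 = {2, 3, 6}; fixed.
Sat(EG (~valid | req)) = {2, 3, 6}
E[valid U EG (~valid | req)]: least fixpoint, start Z0 = Sat(EG (~valid | req)) = {2, 3, 6}, add states in Sat(valid) with some successor in Z. Z1 = {2, 3, 5, 6}; fixed.
Sat(E[valid U EG (~valid | req)]) = {2, 3, 5, 6}

{2, 3, 5, 6}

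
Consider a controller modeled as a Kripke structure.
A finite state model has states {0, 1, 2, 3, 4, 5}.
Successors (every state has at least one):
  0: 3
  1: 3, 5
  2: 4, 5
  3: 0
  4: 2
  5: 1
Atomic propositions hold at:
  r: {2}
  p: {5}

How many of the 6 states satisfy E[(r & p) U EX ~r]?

5

Sat(r & p) = ∅
Sat(~r) = {0, 1, 3, 4, 5}
Sat(EX ~r) = {s : some successor in {0, 1, 3, 4, 5}} = {0, 1, 2, 3, 5}
E[(r & p) U EX ~r]: least fixpoint, start Z0 = Sat(EX ~r) = {0, 1, 2, 3, 5}, add states in Sat(r & p) with some successor in Z. Already a fixed point.
Sat(E[(r & p) U EX ~r]) = {0, 1, 2, 3, 5}
|Sat(E[(r & p) U EX ~r])| = |{0, 1, 2, 3, 5}| = 5.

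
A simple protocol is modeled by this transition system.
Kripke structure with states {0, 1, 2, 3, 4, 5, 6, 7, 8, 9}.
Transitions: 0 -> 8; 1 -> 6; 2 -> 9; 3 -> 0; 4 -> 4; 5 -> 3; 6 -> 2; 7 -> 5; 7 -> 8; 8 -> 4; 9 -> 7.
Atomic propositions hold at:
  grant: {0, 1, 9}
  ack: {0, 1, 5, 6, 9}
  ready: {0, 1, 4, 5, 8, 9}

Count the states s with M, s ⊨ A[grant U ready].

A[grant U ready]: least fixpoint, start Z0 = Sat(ready) = {0, 1, 4, 5, 8, 9}, add states in Sat(grant) with every successor in Z. Already a fixed point.
Sat(A[grant U ready]) = {0, 1, 4, 5, 8, 9}
|Sat(A[grant U ready])| = |{0, 1, 4, 5, 8, 9}| = 6.

6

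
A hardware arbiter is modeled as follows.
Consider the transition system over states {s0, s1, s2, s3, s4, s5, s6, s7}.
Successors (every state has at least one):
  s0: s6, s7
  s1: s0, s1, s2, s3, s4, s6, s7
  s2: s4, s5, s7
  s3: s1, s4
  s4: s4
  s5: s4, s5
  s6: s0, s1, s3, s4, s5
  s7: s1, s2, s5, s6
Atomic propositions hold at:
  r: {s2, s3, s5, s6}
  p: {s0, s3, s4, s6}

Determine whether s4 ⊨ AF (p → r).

No

Sat(p → r) = {s1, s2, s3, s5, s6, s7}
AF (p → r): least fixpoint, start Z0 = {s1, s2, s3, s5, s6, s7}, add states with every successor in Z. Z1 = {s0, s1, s2, s3, s5, s6, s7}; fixed.
Sat(AF (p → r)) = {s0, s1, s2, s3, s5, s6, s7}
s4 ∉ Sat(AF (p → r)) = {s0, s1, s2, s3, s5, s6, s7}, so the formula does not hold at s4.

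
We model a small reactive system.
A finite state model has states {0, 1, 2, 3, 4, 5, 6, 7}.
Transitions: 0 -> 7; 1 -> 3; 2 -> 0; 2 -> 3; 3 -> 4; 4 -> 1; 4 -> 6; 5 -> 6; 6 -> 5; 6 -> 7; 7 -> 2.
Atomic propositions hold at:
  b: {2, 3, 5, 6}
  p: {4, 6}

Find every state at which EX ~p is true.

{0, 1, 2, 4, 6, 7}

Sat(~p) = {0, 1, 2, 3, 5, 7}
Sat(EX ~p) = {s : some successor in {0, 1, 2, 3, 5, 7}} = {0, 1, 2, 4, 6, 7}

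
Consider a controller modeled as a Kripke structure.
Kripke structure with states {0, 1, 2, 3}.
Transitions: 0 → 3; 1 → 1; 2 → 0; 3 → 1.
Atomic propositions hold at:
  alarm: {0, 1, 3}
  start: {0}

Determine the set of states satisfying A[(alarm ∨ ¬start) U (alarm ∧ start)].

{0, 2}

Sat(¬start) = {1, 2, 3}
Sat(alarm ∨ ¬start) = {0, 1, 2, 3}
Sat(alarm ∧ start) = {0}
A[(alarm ∨ ¬start) U (alarm ∧ start)]: least fixpoint, start Z0 = Sat((alarm ∧ start)) = {0}, add states in Sat(alarm ∨ ¬start) with every successor in Z. Z1 = {0, 2}; fixed.
Sat(A[(alarm ∨ ¬start) U (alarm ∧ start)]) = {0, 2}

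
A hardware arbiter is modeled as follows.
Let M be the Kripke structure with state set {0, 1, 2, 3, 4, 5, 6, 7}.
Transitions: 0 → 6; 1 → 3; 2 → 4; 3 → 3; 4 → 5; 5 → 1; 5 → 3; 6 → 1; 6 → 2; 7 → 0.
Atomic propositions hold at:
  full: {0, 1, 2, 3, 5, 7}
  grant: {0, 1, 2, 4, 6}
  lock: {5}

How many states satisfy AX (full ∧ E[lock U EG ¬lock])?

Sat(¬lock) = {0, 1, 2, 3, 4, 6, 7}
EG ¬lock: greatest fixpoint, start Z0 = {0, 1, 2, 3, 4, 6, 7}, keep only states in Sat with some successor in Z. Z1 = {0, 1, 2, 3, 6, 7}; Z2 = {0, 1, 3, 6, 7}; fixed.
Sat(EG ¬lock) = {0, 1, 3, 6, 7}
E[lock U EG ¬lock]: least fixpoint, start Z0 = Sat(EG ¬lock) = {0, 1, 3, 6, 7}, add states in Sat(lock) with some successor in Z. Z1 = {0, 1, 3, 5, 6, 7}; fixed.
Sat(E[lock U EG ¬lock]) = {0, 1, 3, 5, 6, 7}
Sat(full ∧ E[lock U EG ¬lock]) = {0, 1, 3, 5, 7}
Sat(AX (full ∧ E[lock U EG ¬lock])) = {s : every successor in {0, 1, 3, 5, 7}} = {1, 3, 4, 5, 7}
|Sat(AX (full ∧ E[lock U EG ¬lock]))| = |{1, 3, 4, 5, 7}| = 5.

5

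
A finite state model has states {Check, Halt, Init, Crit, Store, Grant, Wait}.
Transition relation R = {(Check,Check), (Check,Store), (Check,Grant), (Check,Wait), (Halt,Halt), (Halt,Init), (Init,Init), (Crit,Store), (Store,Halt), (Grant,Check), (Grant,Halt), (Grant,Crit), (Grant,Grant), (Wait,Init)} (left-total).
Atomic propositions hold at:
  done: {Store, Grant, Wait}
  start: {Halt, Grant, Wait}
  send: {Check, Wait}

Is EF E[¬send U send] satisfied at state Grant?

Sat(¬send) = {Halt, Init, Crit, Store, Grant}
E[¬send U send]: least fixpoint, start Z0 = Sat(send) = {Check, Wait}, add states in Sat(¬send) with some successor in Z. Z1 = {Check, Grant, Wait}; fixed.
Sat(E[¬send U send]) = {Check, Grant, Wait}
EF E[¬send U send]: least fixpoint, start Z0 = {Check, Grant, Wait}, add states with some successor in Z. Already a fixed point.
Sat(EF E[¬send U send]) = {Check, Grant, Wait}
Grant ∈ Sat(EF E[¬send U send]) = {Check, Grant, Wait}, so the formula holds at Grant.

Yes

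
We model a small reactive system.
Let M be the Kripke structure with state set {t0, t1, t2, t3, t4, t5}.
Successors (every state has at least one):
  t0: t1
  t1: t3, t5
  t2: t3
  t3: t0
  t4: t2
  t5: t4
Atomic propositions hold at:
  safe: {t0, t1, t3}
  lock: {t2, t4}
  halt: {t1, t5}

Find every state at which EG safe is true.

EG safe: greatest fixpoint, start Z0 = {t0, t1, t3}, keep only states in Sat with some successor in Z. Already a fixed point.
Sat(EG safe) = {t0, t1, t3}

{t0, t1, t3}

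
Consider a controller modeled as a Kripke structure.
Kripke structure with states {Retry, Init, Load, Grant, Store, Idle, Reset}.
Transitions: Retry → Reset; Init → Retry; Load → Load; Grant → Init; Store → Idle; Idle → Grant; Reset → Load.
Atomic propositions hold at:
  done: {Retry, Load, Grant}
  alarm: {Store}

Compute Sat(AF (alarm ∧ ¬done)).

Sat(¬done) = {Init, Store, Idle, Reset}
Sat(alarm ∧ ¬done) = {Store}
AF (alarm ∧ ¬done): least fixpoint, start Z0 = {Store}, add states with every successor in Z. Already a fixed point.
Sat(AF (alarm ∧ ¬done)) = {Store}

{Store}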